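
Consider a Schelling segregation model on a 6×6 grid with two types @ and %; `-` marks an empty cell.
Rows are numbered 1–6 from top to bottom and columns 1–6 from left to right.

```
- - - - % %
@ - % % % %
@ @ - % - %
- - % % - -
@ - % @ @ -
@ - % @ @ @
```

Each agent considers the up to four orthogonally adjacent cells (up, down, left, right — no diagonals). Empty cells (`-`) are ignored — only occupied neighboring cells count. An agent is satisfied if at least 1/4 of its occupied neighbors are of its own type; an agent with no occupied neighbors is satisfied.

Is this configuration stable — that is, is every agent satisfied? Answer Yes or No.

Yes

(1,5)% 2/2 ok
(1,6)% 2/2 ok
(2,1)@ 1/1 ok
(2,3)% 1/1 ok
(2,4)% 3/3 ok
(2,5)% 3/3 ok
(2,6)% 3/3 ok
(3,1)@ 2/2 ok
(3,2)@ 1/1 ok
(3,4)% 2/2 ok
(3,6)% 1/1 ok
(4,3)% 2/2 ok
(4,4)% 2/3 ok
(5,1)@ 1/1 ok
(5,3)% 2/3 ok
(5,4)@ 2/4 ok
(5,5)@ 2/2 ok
(6,1)@ 1/1 ok
(6,3)% 1/2 ok
(6,4)@ 2/3 ok
(6,5)@ 3/3 ok
(6,6)@ 1/1 ok
All meet the threshold, so the configuration is stable.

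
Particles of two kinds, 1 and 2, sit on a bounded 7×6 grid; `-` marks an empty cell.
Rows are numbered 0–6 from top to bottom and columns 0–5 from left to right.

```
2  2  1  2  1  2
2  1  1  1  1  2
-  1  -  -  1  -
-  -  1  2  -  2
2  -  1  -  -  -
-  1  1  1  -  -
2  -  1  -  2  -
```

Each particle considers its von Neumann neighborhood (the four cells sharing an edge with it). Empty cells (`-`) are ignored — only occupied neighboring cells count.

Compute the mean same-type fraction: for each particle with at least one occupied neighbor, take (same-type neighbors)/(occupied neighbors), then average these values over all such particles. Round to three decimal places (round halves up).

Row 0: (0,0)2 2/2 · (0,1)2 1/3 · (0,2)1 1/3 · (0,3)2 0/3 · (0,4)1 1/3 · (0,5)2 1/2
Row 1: (1,0)2 1/2 · (1,1)1 2/4 · (1,2)1 3/3 · (1,3)1 2/3 · (1,4)1 3/4 · (1,5)2 1/2
Row 2: (2,1)1 1/1 · (2,4)1 1/1
Row 3: (3,2)1 1/2 · (3,3)2 0/1 · (3,5)2 — no occupied neighbors
Row 4: (4,0)2 — no occupied neighbors · (4,2)1 2/2
Row 5: (5,1)1 1/1 · (5,2)1 4/4 · (5,3)1 1/1
Row 6: (6,0)2 — no occupied neighbors · (6,2)1 1/1 · (6,4)2 — no occupied neighbors
Sum over 21 particles: 2/2 + 1/3 + 1/3 + 0/3 + 1/3 + 1/2 + 1/2 + 2/4 + 3/3 + 2/3 + 3/4 + 1/2 + 1/1 + 1/1 + 1/2 + 0/1 + 2/2 + 1/1 + 4/4 + 1/1 + 1/1 = 167/12; mean = 167/12 ÷ 21 = 167/252 = 0.662698… → 0.663.

0.663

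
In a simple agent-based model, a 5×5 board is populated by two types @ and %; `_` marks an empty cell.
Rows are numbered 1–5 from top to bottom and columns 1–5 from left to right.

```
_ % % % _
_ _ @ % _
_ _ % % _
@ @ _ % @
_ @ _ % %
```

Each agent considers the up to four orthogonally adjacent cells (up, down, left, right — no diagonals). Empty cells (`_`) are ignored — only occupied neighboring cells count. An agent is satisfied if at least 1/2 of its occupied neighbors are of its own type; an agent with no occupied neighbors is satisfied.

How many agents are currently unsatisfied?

2

Row 1: (1,2)% 1/1 satisfied · (1,3)% 2/3 satisfied · (1,4)% 2/2 satisfied
Row 2: (2,3)@ 0/3 not · (2,4)% 2/3 satisfied
Row 3: (3,3)% 1/2 satisfied · (3,4)% 3/3 satisfied
Row 4: (4,1)@ 1/1 satisfied · (4,2)@ 2/2 satisfied · (4,4)% 2/3 satisfied · (4,5)@ 0/2 not
Row 5: (5,2)@ 1/1 satisfied · (5,4)% 2/2 satisfied · (5,5)% 1/2 satisfied
Unsatisfied: (2,3), (4,5) — 2 in total.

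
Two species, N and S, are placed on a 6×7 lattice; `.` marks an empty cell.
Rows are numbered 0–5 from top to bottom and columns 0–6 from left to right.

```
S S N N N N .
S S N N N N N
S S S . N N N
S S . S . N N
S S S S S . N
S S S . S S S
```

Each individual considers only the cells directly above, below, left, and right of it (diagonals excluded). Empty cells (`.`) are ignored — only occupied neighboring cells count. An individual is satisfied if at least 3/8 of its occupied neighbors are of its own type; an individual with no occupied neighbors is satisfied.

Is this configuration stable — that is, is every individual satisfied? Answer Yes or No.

Row 0: (0,0)S 2/2 satisfied · (0,1)S 2/3 satisfied · (0,2)N 2/3 satisfied · (0,3)N 3/3 satisfied · (0,4)N 3/3 satisfied · (0,5)N 2/2 satisfied
Row 1: (1,0)S 3/3 satisfied · (1,1)S 3/4 satisfied · (1,2)N 2/4 satisfied · (1,3)N 3/3 satisfied · (1,4)N 4/4 satisfied · (1,5)N 4/4 satisfied · (1,6)N 2/2 satisfied
Row 2: (2,0)S 3/3 satisfied · (2,1)S 4/4 satisfied · (2,2)S 1/2 satisfied · (2,4)N 2/2 satisfied · (2,5)N 4/4 satisfied · (2,6)N 3/3 satisfied
Row 3: (3,0)S 3/3 satisfied · (3,1)S 3/3 satisfied · (3,3)S 1/1 satisfied · (3,5)N 2/2 satisfied · (3,6)N 3/3 satisfied
Row 4: (4,0)S 3/3 satisfied · (4,1)S 4/4 satisfied · (4,2)S 3/3 satisfied · (4,3)S 3/3 satisfied · (4,4)S 2/2 satisfied · (4,6)N 1/2 satisfied
Row 5: (5,0)S 2/2 satisfied · (5,1)S 3/3 satisfied · (5,2)S 2/2 satisfied · (5,4)S 2/2 satisfied · (5,5)S 2/2 satisfied · (5,6)S 1/2 satisfied
All meet the threshold, so the configuration is stable.

Yes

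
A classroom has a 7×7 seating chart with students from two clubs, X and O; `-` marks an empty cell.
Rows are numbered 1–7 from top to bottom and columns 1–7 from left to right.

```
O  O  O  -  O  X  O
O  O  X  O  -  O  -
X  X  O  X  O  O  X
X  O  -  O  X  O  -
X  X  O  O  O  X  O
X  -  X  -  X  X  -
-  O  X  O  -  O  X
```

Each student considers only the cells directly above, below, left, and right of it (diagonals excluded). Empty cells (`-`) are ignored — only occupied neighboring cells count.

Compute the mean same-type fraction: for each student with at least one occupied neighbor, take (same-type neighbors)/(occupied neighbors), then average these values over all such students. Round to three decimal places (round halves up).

0.350

Row 1: (1,1)O 2/2 · (1,2)O 3/3 · (1,3)O 1/2 · (1,5)O 0/1 · (1,6)X 0/3 · (1,7)O 0/1
Row 2: (2,1)O 2/3 · (2,2)O 2/4 · (2,3)X 0/4 · (2,4)O 0/2 · (2,6)O 1/2
Row 3: (3,1)X 2/3 · (3,2)X 1/4 · (3,3)O 0/3 · (3,4)X 0/4 · (3,5)O 1/3 · (3,6)O 3/4 · (3,7)X 0/1
Row 4: (4,1)X 2/3 · (4,2)O 0/3 · (4,4)O 1/3 · (4,5)X 0/4 · (4,6)O 1/3
Row 5: (5,1)X 3/3 · (5,2)X 1/3 · (5,3)O 1/3 · (5,4)O 3/3 · (5,5)O 1/4 · (5,6)X 1/4 · (5,7)O 0/1
Row 6: (6,1)X 1/1 · (6,3)X 1/2 · (6,5)X 1/2 · (6,6)X 2/3
Row 7: (7,2)O 0/1 · (7,3)X 1/3 · (7,4)O 0/1 · (7,6)O 0/2 · (7,7)X 0/1
Sum over 39 students: 2/2 + 3/3 + 1/2 + 0/1 + 0/3 + 0/1 + 2/3 + 2/4 + 0/4 + 0/2 + 1/2 + 2/3 + 1/4 + 0/3 + 0/4 + 1/3 + 3/4 + 0/1 + 2/3 + 0/3 + 1/3 + 0/4 + 1/3 + 3/3 + 1/3 + 1/3 + 3/3 + 1/4 + 1/4 + 0/1 + 1/1 + 1/2 + 1/2 + 2/3 + 0/1 + 1/3 + 0/1 + 0/2 + 0/1 = 41/3; mean = 41/3 ÷ 39 = 41/117 = 0.350427… → 0.350.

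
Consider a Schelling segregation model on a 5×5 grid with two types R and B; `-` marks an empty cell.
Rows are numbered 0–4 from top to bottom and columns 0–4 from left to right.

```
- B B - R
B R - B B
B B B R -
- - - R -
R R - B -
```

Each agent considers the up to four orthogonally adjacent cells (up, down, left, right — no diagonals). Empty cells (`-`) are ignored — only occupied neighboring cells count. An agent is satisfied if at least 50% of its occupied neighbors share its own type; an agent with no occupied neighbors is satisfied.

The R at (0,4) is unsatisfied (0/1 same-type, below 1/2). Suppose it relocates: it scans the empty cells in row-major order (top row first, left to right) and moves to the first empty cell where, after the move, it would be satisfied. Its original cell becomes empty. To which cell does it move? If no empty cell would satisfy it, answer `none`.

Vacating (0,4). Empty cells in order:
  (0,0): 0/2 same-type → still unsatisfied.
  (0,3): 0/2 same-type → still unsatisfied.
  (1,2): 1/4 same-type → still unsatisfied.
  (2,4): 1/2 same-type → satisfied — stop here.

(2,4)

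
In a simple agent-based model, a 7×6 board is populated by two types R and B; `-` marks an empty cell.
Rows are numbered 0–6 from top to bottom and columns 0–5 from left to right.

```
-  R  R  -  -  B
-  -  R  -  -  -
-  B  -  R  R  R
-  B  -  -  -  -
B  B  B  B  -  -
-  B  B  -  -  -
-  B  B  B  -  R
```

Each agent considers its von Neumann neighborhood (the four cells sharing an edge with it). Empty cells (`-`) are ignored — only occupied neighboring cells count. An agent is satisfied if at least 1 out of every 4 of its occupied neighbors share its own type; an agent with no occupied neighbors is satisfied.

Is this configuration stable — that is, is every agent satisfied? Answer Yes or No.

Row 0: (0,1)R 1/1 ✓ · (0,2)R 2/2 ✓ · (0,5)B 0/0 ✓
Row 1: (1,2)R 1/1 ✓
Row 2: (2,1)B 1/1 ✓ · (2,3)R 1/1 ✓ · (2,4)R 2/2 ✓ · (2,5)R 1/1 ✓
Row 3: (3,1)B 2/2 ✓
Row 4: (4,0)B 1/1 ✓ · (4,1)B 4/4 ✓ · (4,2)B 3/3 ✓ · (4,3)B 1/1 ✓
Row 5: (5,1)B 3/3 ✓ · (5,2)B 3/3 ✓
Row 6: (6,1)B 2/2 ✓ · (6,2)B 3/3 ✓ · (6,3)B 1/1 ✓ · (6,5)R 0/0 ✓
All meet the threshold, so the configuration is stable.

Yes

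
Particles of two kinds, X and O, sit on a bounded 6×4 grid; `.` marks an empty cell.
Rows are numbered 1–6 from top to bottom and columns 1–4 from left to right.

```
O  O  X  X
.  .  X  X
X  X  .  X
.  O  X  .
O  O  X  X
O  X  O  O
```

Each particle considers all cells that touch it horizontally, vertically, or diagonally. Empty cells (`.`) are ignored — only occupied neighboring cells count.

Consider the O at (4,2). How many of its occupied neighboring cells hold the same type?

Occupied neighbors of (4,2): (3,1)=X, (3,2)=X, (4,3)=X, (5,1)=O, (5,2)=O, (5,3)=X.
Same type (O): 2 of 6.

2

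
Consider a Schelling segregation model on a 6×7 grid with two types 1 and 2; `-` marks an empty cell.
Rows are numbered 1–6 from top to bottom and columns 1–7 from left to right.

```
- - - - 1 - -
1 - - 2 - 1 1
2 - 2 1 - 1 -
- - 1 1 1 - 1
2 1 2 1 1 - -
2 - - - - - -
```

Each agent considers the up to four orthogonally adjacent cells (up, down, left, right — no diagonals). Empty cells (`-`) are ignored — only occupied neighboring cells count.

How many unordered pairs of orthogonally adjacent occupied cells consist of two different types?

8

Scan each occupied cell's neighbors to the right and below so each pair is counted once.
Row 2: 1(2,1)–2(3,1)≠ 2(2,4)–1(3,4)≠ 1(2,6)–1(2,7)= 1(2,6)–1(3,6)=  → 2/4 unlike.
Row 3: 2(3,3)–1(3,4)≠ 2(3,3)–1(4,3)≠ 1(3,4)–1(4,4)=  → 2/3 unlike.
Row 4: 1(4,3)–1(4,4)= 1(4,3)–2(5,3)≠ 1(4,4)–1(4,5)= 1(4,4)–1(5,4)= 1(4,5)–1(5,5)=  → 1/5 unlike.
Row 5: 2(5,1)–1(5,2)≠ 2(5,1)–2(6,1)= 1(5,2)–2(5,3)≠ 2(5,3)–1(5,4)≠ 1(5,4)–1(5,5)=  → 3/5 unlike.
Total adjacent occupied pairs: 17; unlike-type pairs: 8.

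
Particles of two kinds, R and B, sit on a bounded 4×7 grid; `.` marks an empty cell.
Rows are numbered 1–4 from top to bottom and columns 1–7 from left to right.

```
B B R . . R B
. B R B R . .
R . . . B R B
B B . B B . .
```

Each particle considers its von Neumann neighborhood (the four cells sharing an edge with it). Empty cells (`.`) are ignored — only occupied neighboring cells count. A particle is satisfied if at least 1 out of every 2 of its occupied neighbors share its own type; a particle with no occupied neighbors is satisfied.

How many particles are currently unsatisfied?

(1,1)B 1/1 satisfied
(1,2)B 2/3 satisfied
(1,3)R 1/2 satisfied
(1,6)R 0/1 not
(1,7)B 0/1 not
(2,2)B 1/2 satisfied
(2,3)R 1/3 not
(2,4)B 0/2 not
(2,5)R 0/2 not
(3,1)R 0/1 not
(3,5)B 1/3 not
(3,6)R 0/2 not
(3,7)B 0/1 not
(4,1)B 1/2 satisfied
(4,2)B 1/1 satisfied
(4,4)B 1/1 satisfied
(4,5)B 2/2 satisfied
Unsatisfied: (1,6), (1,7), (2,3), (2,4), (2,5), (3,1), (3,5), (3,6), (3,7) — 9 in total.

9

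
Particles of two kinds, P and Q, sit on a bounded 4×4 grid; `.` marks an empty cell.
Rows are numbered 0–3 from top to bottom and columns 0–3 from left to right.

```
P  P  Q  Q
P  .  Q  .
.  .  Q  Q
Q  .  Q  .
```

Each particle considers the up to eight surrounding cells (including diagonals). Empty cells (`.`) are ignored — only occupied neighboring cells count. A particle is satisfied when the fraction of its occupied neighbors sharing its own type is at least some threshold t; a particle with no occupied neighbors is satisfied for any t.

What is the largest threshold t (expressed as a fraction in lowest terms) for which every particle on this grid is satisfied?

(0,0)P 2/2
(0,1)P 2/4
(0,2)Q 2/3
(0,3)Q 2/2
(1,0)P 2/2
(1,2)Q 4/5
(2,2)Q 3/3
(2,3)Q 3/3
(3,0)Q — no occupied neighbors
(3,2)Q 2/2
The smallest same-type fraction is 2/4 at (0,1), which reduces to 1/2. Any threshold above that leaves this particle unsatisfied.

1/2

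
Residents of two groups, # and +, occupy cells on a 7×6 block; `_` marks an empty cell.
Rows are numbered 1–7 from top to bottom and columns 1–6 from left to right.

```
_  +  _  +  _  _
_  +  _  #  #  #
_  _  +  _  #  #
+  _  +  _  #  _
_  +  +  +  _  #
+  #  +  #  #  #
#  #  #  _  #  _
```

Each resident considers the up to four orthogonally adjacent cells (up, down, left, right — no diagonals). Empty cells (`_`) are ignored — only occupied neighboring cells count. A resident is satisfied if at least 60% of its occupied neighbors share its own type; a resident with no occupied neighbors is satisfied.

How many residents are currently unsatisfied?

(1,2)+ 1/1 ✓
(1,4)+ 0/1 ✗
(2,2)+ 1/1 ✓
(2,4)# 1/2 ✗
(2,5)# 3/3 ✓
(2,6)# 2/2 ✓
(3,3)+ 1/1 ✓
(3,5)# 3/3 ✓
(3,6)# 2/2 ✓
(4,1)+ 0/0 ✓
(4,3)+ 2/2 ✓
(4,5)# 1/1 ✓
(5,2)+ 1/2 ✗
(5,3)+ 4/4 ✓
(5,4)+ 1/2 ✗
(5,6)# 1/1 ✓
(6,1)+ 0/2 ✗
(6,2)# 1/4 ✗
(6,3)+ 1/4 ✗
(6,4)# 1/3 ✗
(6,5)# 3/3 ✓
(6,6)# 2/2 ✓
(7,1)# 1/2 ✗
(7,2)# 3/3 ✓
(7,3)# 1/2 ✗
(7,5)# 1/1 ✓
Unsatisfied: (1,4), (2,4), (5,2), (5,4), (6,1), (6,2), (6,3), (6,4), (7,1), (7,3) — 10 in total.

10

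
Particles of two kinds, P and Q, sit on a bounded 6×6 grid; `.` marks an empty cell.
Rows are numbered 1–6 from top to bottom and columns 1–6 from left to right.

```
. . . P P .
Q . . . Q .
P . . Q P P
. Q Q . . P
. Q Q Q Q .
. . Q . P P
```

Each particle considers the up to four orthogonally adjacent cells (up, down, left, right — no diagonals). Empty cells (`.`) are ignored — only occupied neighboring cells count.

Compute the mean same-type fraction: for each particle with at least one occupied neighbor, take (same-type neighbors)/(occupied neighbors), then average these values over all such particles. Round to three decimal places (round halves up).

0.657

(1,4)P 1/1
(1,5)P 1/2
(2,1)Q 0/1
(2,5)Q 0/2
(3,1)P 0/1
(3,4)Q 0/1
(3,5)P 1/3
(3,6)P 2/2
(4,2)Q 2/2
(4,3)Q 2/2
(4,6)P 1/1
(5,2)Q 2/2
(5,3)Q 4/4
(5,4)Q 2/2
(5,5)Q 1/2
(6,3)Q 1/1
(6,5)P 1/2
(6,6)P 1/1
Sum over 18 particles: 1/1 + 1/2 + 0/1 + 0/2 + 0/1 + 0/1 + 1/3 + 2/2 + 2/2 + 2/2 + 1/1 + 2/2 + 4/4 + 2/2 + 1/2 + 1/1 + 1/2 + 1/1 = 71/6; mean = 71/6 ÷ 18 = 71/108 = 0.657407… → 0.657.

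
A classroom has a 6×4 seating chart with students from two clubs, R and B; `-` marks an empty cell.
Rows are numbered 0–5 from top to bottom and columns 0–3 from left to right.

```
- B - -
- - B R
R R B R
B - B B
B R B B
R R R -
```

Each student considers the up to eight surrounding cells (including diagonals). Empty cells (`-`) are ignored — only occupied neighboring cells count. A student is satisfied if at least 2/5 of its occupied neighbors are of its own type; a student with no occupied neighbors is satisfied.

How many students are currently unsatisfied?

5

(0,1)B 1/1 satisfied
(1,2)B 2/5 satisfied
(1,3)R 1/3 not
(2,0)R 1/2 satisfied
(2,1)R 1/5 not
(2,2)B 3/6 satisfied
(2,3)R 1/5 not
(3,0)B 1/4 not
(3,2)B 4/7 satisfied
(3,3)B 4/5 satisfied
(4,0)B 1/4 not
(4,1)R 3/7 satisfied
(4,2)B 3/6 satisfied
(4,3)B 3/4 satisfied
(5,0)R 2/3 satisfied
(5,1)R 3/5 satisfied
(5,2)R 2/4 satisfied
Unsatisfied: (1,3), (2,1), (2,3), (3,0), (4,0) — 5 in total.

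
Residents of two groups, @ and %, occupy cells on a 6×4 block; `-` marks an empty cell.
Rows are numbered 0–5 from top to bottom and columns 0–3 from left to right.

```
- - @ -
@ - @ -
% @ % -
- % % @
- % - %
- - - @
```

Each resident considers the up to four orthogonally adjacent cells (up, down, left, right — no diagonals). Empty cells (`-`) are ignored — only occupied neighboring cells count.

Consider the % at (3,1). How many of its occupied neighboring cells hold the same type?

2

Occupied neighbors of (3,1): (2,1)=@, (4,1)=%, (3,2)=%.
Same type (%): 2 of 3.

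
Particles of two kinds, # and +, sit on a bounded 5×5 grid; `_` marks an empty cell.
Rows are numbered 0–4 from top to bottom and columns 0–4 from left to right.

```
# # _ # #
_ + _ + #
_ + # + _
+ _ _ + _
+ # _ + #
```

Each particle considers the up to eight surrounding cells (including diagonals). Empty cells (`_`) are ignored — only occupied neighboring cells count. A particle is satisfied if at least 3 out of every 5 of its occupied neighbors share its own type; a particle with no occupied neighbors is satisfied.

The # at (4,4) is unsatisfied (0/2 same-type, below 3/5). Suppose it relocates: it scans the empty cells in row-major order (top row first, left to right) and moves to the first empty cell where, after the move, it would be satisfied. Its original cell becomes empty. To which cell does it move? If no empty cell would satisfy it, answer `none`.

Vacating (4,4). Empty cells in order:
  (0,2): 2/4 same-type → still unsatisfied.
  (1,0): 2/4 same-type → still unsatisfied.
  (1,2): 3/7 same-type → still unsatisfied.
  (2,0): 0/3 same-type → still unsatisfied.
  (2,4): 1/4 same-type → still unsatisfied.
  (3,1): 2/5 same-type → still unsatisfied.
  (3,2): 2/6 same-type → still unsatisfied.
  (3,4): 0/3 same-type → still unsatisfied.
  (4,2): 1/3 same-type → still unsatisfied.

none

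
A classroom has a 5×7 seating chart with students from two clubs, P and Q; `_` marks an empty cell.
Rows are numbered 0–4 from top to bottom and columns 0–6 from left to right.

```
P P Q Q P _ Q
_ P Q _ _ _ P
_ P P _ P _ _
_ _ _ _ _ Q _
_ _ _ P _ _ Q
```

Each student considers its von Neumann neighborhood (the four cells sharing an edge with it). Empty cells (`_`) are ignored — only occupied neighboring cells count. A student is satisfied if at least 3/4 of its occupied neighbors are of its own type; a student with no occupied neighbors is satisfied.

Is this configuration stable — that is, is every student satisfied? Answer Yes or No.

No

Row 0: (0,0)P 1/1 ok · (0,1)P 2/3 unhappy · (0,2)Q 2/3 unhappy · (0,3)Q 1/2 unhappy · (0,4)P 0/1 unhappy · (0,6)Q 0/1 unhappy
Row 1: (1,1)P 2/3 unhappy · (1,2)Q 1/3 unhappy · (1,6)P 0/1 unhappy
Row 2: (2,1)P 2/2 ok · (2,2)P 1/2 unhappy · (2,4)P 0/0 ok
Row 3: (3,5)Q 0/0 ok
Row 4: (4,3)P 0/0 ok · (4,6)Q 0/0 ok
For instance (0,1) has only 2/3 same-type neighbors, below 3/4.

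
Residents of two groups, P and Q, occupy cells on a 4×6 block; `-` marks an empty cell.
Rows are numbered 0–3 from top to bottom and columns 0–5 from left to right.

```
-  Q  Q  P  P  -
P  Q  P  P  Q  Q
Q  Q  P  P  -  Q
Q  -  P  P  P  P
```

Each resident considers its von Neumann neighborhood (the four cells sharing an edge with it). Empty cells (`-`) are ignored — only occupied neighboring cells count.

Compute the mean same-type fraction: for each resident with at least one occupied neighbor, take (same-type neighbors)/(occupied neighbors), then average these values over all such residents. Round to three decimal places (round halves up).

(0,1)Q 2/2
(0,2)Q 1/3
(0,3)P 2/3
(0,4)P 1/2
(1,0)P 0/2
(1,1)Q 2/4
(1,2)P 2/4
(1,3)P 3/4
(1,4)Q 1/3
(1,5)Q 2/2
(2,0)Q 2/3
(2,1)Q 2/3
(2,2)P 3/4
(2,3)P 3/3
(2,5)Q 1/2
(3,0)Q 1/1
(3,2)P 2/2
(3,3)P 3/3
(3,4)P 2/2
(3,5)P 1/2
Sum over 20 residents: 2/2 + 1/3 + 2/3 + 1/2 + 0/2 + 2/4 + 2/4 + 3/4 + 1/3 + 2/2 + 2/3 + 2/3 + 3/4 + 3/3 + 1/2 + 1/1 + 2/2 + 3/3 + 2/2 + 1/2 = 41/3; mean = 41/3 ÷ 20 = 41/60 = 0.683333… → 0.683.

0.683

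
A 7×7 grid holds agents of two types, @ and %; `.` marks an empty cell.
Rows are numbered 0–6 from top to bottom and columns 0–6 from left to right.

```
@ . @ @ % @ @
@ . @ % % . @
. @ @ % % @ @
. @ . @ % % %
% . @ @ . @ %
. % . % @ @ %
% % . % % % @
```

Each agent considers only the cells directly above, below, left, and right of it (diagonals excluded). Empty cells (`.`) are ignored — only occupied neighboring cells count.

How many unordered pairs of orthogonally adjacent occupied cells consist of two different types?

19

Scan each occupied cell's neighbors to the right and below so each pair is counted once.
Row 0: @(0,0)–@(1,0)= @(0,2)–@(0,3)= @(0,2)–@(1,2)= @(0,3)–%(0,4)≠ @(0,3)–%(1,3)≠ %(0,4)–@(0,5)≠ %(0,4)–%(1,4)= @(0,5)–@(0,6)= @(0,6)–@(1,6)=  → 3/9 unlike.
Row 1: @(1,2)–%(1,3)≠ @(1,2)–@(2,2)= %(1,3)–%(1,4)= %(1,3)–%(2,3)= %(1,4)–%(2,4)= @(1,6)–@(2,6)=  → 1/6 unlike.
Row 2: @(2,1)–@(2,2)= @(2,1)–@(3,1)= @(2,2)–%(2,3)≠ %(2,3)–%(2,4)= %(2,3)–@(3,3)≠ %(2,4)–@(2,5)≠ %(2,4)–%(3,4)= @(2,5)–@(2,6)= @(2,5)–%(3,5)≠ @(2,6)–%(3,6)≠  → 5/10 unlike.
Row 3: @(3,3)–%(3,4)≠ @(3,3)–@(4,3)= %(3,4)–%(3,5)= %(3,5)–%(3,6)= %(3,5)–@(4,5)≠ %(3,6)–%(4,6)=  → 2/6 unlike.
Row 4: @(4,2)–@(4,3)= @(4,3)–%(5,3)≠ @(4,5)–%(4,6)≠ @(4,5)–@(5,5)= %(4,6)–%(5,6)=  → 2/5 unlike.
Row 5: %(5,1)–%(6,1)= %(5,3)–@(5,4)≠ %(5,3)–%(6,3)= @(5,4)–@(5,5)= @(5,4)–%(6,4)≠ @(5,5)–%(5,6)≠ @(5,5)–%(6,5)≠ %(5,6)–@(6,6)≠  → 5/8 unlike.
Row 6: %(6,0)–%(6,1)= %(6,3)–%(6,4)= %(6,4)–%(6,5)= %(6,5)–@(6,6)≠  → 1/4 unlike.
Total adjacent occupied pairs: 48; unlike-type pairs: 19.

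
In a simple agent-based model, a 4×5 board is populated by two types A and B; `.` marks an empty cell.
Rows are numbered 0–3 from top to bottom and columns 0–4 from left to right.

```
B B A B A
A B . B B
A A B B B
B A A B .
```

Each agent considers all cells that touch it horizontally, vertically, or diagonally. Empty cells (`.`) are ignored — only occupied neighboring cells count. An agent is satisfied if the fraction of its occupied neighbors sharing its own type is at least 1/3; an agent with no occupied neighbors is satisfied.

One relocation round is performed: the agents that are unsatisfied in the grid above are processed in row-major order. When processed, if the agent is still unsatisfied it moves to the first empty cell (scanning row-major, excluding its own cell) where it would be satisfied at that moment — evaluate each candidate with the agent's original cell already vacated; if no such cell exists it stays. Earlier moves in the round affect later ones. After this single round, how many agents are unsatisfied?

2

Initially unsatisfied (in order): (0,2), (0,4), (3,0).
  (0,2): no empty cell satisfies it; stays.
  (0,4): no empty cell satisfies it; stays.
  (3,0) → (1,2).
Resulting grid:
B B A B A
A B B B B
A A B B B
. A A B .
Unsatisfied now: (0,2), (0,4).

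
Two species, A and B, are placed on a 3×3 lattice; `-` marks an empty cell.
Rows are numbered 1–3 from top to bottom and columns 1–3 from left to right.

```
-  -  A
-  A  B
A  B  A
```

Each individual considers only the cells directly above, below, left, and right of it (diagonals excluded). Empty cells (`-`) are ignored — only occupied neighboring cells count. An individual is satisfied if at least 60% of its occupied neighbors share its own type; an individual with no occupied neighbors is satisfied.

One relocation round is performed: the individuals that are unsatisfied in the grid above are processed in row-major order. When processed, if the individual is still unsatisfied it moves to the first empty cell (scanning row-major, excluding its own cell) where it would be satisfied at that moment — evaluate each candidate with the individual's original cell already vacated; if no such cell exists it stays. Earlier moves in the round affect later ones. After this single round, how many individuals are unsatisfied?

3

Initially unsatisfied (in order): (1,3), (2,2), (2,3), (3,1), (3,2), (3,3).
  (1,3) → (1,1).
  (2,2) → (1,2).
  (2,3): no empty cell satisfies it; stays.
  (3,1) → (2,1).
  (3,2): no empty cell satisfies it; stays.
  (3,3): no empty cell satisfies it; stays.
Resulting grid:
A A -
A - B
- B A
Unsatisfied now: (2,3), (3,2), (3,3).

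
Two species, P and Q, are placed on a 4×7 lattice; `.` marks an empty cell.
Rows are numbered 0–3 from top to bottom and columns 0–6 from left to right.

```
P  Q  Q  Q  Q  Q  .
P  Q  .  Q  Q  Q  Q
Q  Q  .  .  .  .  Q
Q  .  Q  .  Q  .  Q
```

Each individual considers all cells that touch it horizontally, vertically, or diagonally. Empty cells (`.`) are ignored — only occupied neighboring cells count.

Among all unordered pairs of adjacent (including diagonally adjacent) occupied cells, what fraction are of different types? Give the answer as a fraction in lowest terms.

3/17

Scan each occupied cell's neighbors to the right and below (and the two forward diagonals) so each pair is counted once.
Row 0: P(0,0)–Q(0,1)≠ P(0,0)–P(1,0)= P(0,0)–Q(1,1)≠ Q(0,1)–Q(0,2)= Q(0,1)–Q(1,1)= Q(0,1)–P(1,0)≠ Q(0,2)–Q(0,3)= Q(0,2)–Q(1,3)= Q(0,2)–Q(1,1)= Q(0,3)–Q(0,4)= Q(0,3)–Q(1,3)= Q(0,3)–Q(1,4)= Q(0,4)–Q(0,5)= Q(0,4)–Q(1,4)= Q(0,4)–Q(1,5)= Q(0,4)–Q(1,3)= Q(0,5)–Q(1,5)= Q(0,5)–Q(1,6)= Q(0,5)–Q(1,4)=  → 3/19 unlike.
Row 1: P(1,0)–Q(1,1)≠ P(1,0)–Q(2,0)≠ P(1,0)–Q(2,1)≠ Q(1,1)–Q(2,1)= Q(1,1)–Q(2,0)= Q(1,3)–Q(1,4)= Q(1,4)–Q(1,5)= Q(1,5)–Q(1,6)= Q(1,5)–Q(2,6)= Q(1,6)–Q(2,6)=  → 3/10 unlike.
Row 2: Q(2,0)–Q(2,1)= Q(2,0)–Q(3,0)= Q(2,1)–Q(3,2)= Q(2,1)–Q(3,0)= Q(2,6)–Q(3,6)=  → 0/5 unlike.
Total adjacent occupied pairs: 34; unlike-type pairs: 6.
6/34 reduces to 3/17.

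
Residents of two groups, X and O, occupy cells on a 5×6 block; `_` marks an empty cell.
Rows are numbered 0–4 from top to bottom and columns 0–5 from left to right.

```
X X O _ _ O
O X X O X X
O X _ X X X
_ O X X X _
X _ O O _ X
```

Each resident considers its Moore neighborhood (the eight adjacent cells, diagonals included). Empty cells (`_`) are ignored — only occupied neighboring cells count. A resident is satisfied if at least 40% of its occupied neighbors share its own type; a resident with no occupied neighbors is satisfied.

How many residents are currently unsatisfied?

Row 0: (0,0)X 2/3 satisfied · (0,1)X 3/5 satisfied · (0,2)O 1/4 not · (0,5)O 0/2 not
Row 1: (1,0)O 1/5 not · (1,1)X 4/7 satisfied · (1,2)X 4/6 satisfied · (1,3)O 1/5 not · (1,4)X 4/6 satisfied · (1,5)X 3/4 satisfied
Row 2: (2,0)O 2/4 satisfied · (2,1)X 3/6 satisfied · (2,3)X 6/7 satisfied · (2,4)X 6/7 satisfied · (2,5)X 4/4 satisfied
Row 3: (3,1)O 2/5 satisfied · (3,2)X 3/6 satisfied · (3,3)X 4/6 satisfied · (3,4)X 5/6 satisfied
Row 4: (4,0)X 0/1 not · (4,2)O 2/4 satisfied · (4,3)O 1/4 not · (4,5)X 1/1 satisfied
Unsatisfied: (0,2), (0,5), (1,0), (1,3), (4,0), (4,3) — 6 in total.

6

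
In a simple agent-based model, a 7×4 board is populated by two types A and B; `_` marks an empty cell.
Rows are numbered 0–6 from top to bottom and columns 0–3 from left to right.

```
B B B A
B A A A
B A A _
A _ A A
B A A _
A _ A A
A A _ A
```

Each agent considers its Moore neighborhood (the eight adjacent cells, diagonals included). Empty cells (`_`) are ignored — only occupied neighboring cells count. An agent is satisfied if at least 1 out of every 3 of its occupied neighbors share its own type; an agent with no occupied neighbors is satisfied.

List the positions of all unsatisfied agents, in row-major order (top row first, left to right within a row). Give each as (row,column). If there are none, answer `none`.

(0,2), (2,0), (4,0)

(0,0)B 2/3 satisfied
(0,1)B 3/5 satisfied
(0,2)B 1/5 not
(0,3)A 2/3 satisfied
(1,0)B 3/5 satisfied
(1,1)A 3/8 satisfied
(1,2)A 5/7 satisfied
(1,3)A 3/4 satisfied
(2,0)B 1/4 not
(2,1)A 5/7 satisfied
(2,2)A 6/6 satisfied
(3,0)A 2/4 satisfied
(3,2)A 5/5 satisfied
(3,3)A 3/3 satisfied
(4,0)B 0/3 not
(4,1)A 5/6 satisfied
(4,2)A 5/5 satisfied
(5,0)A 3/4 satisfied
(5,2)A 5/5 satisfied
(5,3)A 3/3 satisfied
(6,0)A 2/2 satisfied
(6,1)A 3/3 satisfied
(6,3)A 2/2 satisfied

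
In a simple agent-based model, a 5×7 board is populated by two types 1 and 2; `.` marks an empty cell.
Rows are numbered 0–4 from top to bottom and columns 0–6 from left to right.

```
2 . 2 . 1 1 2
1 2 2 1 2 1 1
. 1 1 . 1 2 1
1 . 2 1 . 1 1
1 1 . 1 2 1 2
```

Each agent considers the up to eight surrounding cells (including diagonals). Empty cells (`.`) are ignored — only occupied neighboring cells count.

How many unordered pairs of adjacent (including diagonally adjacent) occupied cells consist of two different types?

Scan each occupied cell's neighbors to the right and below (and the two forward diagonals) so each pair is counted once.
From row 0: 7 unlike of 15 pairs (running 7/15).
From row 1: 11 unlike of 20 pairs (running 18/35).
From row 2: 6 unlike of 13 pairs (running 24/48).
From row 3: 7 unlike of 13 pairs (running 31/61).
From row 4: 3 unlike of 4 pairs (running 34/65).
Total adjacent occupied pairs: 65; unlike-type pairs: 34.

34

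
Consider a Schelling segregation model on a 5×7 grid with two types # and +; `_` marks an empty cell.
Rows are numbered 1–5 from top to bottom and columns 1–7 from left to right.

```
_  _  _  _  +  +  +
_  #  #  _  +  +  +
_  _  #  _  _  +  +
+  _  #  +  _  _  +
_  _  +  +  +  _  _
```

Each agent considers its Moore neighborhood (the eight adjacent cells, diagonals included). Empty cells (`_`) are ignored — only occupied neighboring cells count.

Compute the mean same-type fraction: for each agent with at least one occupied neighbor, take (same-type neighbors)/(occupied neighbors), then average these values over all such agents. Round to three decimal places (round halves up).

0.883

Row 1: (1,5)+ 3/3 · (1,6)+ 5/5 · (1,7)+ 3/3
Row 2: (2,2)# 2/2 · (2,3)# 2/2 · (2,5)+ 4/4 · (2,6)+ 7/7 · (2,7)+ 5/5
Row 3: (3,3)# 3/4 · (3,6)+ 5/5 · (3,7)+ 4/4
Row 4: (4,1)+ — no occupied neighbors · (4,3)# 1/4 · (4,4)+ 3/5 · (4,7)+ 2/2
Row 5: (5,3)+ 2/3 · (5,4)+ 3/4 · (5,5)+ 2/2
Sum over 17 agents: 3/3 + 5/5 + 3/3 + 2/2 + 2/2 + 4/4 + 7/7 + 5/5 + 3/4 + 5/5 + 4/4 + 1/4 + 3/5 + 2/2 + 2/3 + 3/4 + 2/2 = 901/60; mean = 901/60 ÷ 17 = 53/60 = 0.883333… → 0.883.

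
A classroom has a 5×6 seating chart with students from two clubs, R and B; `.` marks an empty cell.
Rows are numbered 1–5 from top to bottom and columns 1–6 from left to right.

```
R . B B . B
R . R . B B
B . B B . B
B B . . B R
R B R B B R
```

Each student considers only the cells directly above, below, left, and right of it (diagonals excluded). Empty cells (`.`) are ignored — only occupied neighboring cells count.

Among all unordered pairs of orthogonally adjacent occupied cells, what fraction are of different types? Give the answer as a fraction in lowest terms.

Scan each occupied cell's neighbors to the right and below so each pair is counted once.
Row 1: R(1,1)–R(2,1)= B(1,3)–B(1,4)= B(1,3)–R(2,3)≠ B(1,6)–B(2,6)=  → 1/4 unlike.
Row 2: R(2,1)–B(3,1)≠ R(2,3)–B(3,3)≠ B(2,5)–B(2,6)= B(2,6)–B(3,6)=  → 2/4 unlike.
Row 3: B(3,1)–B(4,1)= B(3,3)–B(3,4)= B(3,6)–R(4,6)≠  → 1/3 unlike.
Row 4: B(4,1)–B(4,2)= B(4,1)–R(5,1)≠ B(4,2)–B(5,2)= B(4,5)–R(4,6)≠ B(4,5)–B(5,5)= R(4,6)–R(5,6)=  → 2/6 unlike.
Row 5: R(5,1)–B(5,2)≠ B(5,2)–R(5,3)≠ R(5,3)–B(5,4)≠ B(5,4)–B(5,5)= B(5,5)–R(5,6)≠  → 4/5 unlike.
Total adjacent occupied pairs: 22; unlike-type pairs: 10.
10/22 reduces to 5/11.

5/11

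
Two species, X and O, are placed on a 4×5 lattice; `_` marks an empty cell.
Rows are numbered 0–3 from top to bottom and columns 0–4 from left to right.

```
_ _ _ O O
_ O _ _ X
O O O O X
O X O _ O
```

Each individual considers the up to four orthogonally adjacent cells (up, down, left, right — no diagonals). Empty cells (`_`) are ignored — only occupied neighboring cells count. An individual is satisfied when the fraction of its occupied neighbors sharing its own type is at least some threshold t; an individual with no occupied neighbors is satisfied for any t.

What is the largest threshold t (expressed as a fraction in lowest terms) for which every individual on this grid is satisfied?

(0,3)O 1/1
(0,4)O 1/2
(1,1)O 1/1
(1,4)X 1/2
(2,0)O 2/2
(2,1)O 3/4
(2,2)O 3/3
(2,3)O 1/2
(2,4)X 1/3
(3,0)O 1/2
(3,1)X 0/3
(3,2)O 1/2
(3,4)O 0/1
The smallest same-type fraction is 0/3 at (3,1), which reduces to 0/1. Any threshold above that leaves this individual unsatisfied.

0/1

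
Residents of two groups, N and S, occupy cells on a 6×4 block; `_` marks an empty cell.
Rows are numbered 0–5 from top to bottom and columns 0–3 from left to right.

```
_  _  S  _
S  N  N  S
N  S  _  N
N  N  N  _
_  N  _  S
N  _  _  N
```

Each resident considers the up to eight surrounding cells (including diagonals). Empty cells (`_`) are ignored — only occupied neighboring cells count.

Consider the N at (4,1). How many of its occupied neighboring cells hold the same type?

Occupied neighbors of (4,1): (3,0)=N, (3,1)=N, (3,2)=N, (5,0)=N.
Same type (N): 4 of 4.

4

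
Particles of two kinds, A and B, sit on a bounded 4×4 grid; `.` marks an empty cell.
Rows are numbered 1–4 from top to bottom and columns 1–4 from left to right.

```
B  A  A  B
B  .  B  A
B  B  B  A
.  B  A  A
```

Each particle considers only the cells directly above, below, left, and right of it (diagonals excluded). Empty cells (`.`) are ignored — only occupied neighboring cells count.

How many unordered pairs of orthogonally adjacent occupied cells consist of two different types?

Scan each occupied cell's neighbors to the right and below so each pair is counted once.
Row 1: B(1,1)–A(1,2)≠ B(1,1)–B(2,1)= A(1,2)–A(1,3)= A(1,3)–B(1,4)≠ A(1,3)–B(2,3)≠ B(1,4)–A(2,4)≠  → 4/6 unlike.
Row 2: B(2,1)–B(3,1)= B(2,3)–A(2,4)≠ B(2,3)–B(3,3)= A(2,4)–A(3,4)=  → 1/4 unlike.
Row 3: B(3,1)–B(3,2)= B(3,2)–B(3,3)= B(3,2)–B(4,2)= B(3,3)–A(3,4)≠ B(3,3)–A(4,3)≠ A(3,4)–A(4,4)=  → 2/6 unlike.
Row 4: B(4,2)–A(4,3)≠ A(4,3)–A(4,4)=  → 1/2 unlike.
Total adjacent occupied pairs: 18; unlike-type pairs: 8.

8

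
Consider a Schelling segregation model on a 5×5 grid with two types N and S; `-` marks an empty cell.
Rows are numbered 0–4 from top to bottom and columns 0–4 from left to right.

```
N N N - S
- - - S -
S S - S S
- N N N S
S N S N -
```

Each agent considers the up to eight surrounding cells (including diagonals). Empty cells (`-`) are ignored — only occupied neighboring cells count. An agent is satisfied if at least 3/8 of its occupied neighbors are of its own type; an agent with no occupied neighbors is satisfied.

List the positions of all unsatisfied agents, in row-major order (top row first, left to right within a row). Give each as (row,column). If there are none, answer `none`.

(2,1), (3,1), (3,3), (4,0), (4,2)

Row 0: (0,0)N 1/1 ✓ · (0,1)N 2/2 ✓ · (0,2)N 1/2 ✓ · (0,4)S 1/1 ✓
Row 1: (1,3)S 3/4 ✓
Row 2: (2,0)S 1/2 ✓ · (2,1)S 1/3 ✗ · (2,3)S 3/5 ✓ · (2,4)S 3/4 ✓
Row 3: (3,1)N 2/6 ✗ · (3,2)N 4/7 ✓ · (3,3)N 2/6 ✗ · (3,4)S 2/4 ✓
Row 4: (4,0)S 0/2 ✗ · (4,1)N 2/4 ✓ · (4,2)S 0/5 ✗ · (4,3)N 2/4 ✓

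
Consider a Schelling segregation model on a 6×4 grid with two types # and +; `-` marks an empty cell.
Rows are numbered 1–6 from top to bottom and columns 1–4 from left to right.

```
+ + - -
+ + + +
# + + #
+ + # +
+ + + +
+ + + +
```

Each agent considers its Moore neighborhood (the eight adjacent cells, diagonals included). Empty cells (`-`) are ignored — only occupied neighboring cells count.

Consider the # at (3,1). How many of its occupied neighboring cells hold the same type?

0

Occupied neighbors of (3,1): (2,1)=+, (2,2)=+, (3,2)=+, (4,1)=+, (4,2)=+.
Same type (#): 0 of 5.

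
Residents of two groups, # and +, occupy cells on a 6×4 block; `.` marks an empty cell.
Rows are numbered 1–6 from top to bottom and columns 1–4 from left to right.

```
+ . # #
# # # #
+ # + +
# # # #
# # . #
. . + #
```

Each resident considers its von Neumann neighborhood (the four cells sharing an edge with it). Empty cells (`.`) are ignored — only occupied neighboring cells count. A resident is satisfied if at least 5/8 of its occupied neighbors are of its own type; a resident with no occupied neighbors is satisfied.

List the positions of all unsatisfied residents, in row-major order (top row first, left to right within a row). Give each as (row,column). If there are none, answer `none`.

(1,1), (2,1), (3,1), (3,2), (3,3), (3,4), (6,3), (6,4)

Row 1: (1,1)+ 0/1 unhappy · (1,3)# 2/2 ok · (1,4)# 2/2 ok
Row 2: (2,1)# 1/3 unhappy · (2,2)# 3/3 ok · (2,3)# 3/4 ok · (2,4)# 2/3 ok
Row 3: (3,1)+ 0/3 unhappy · (3,2)# 2/4 unhappy · (3,3)+ 1/4 unhappy · (3,4)+ 1/3 unhappy
Row 4: (4,1)# 2/3 ok · (4,2)# 4/4 ok · (4,3)# 2/3 ok · (4,4)# 2/3 ok
Row 5: (5,1)# 2/2 ok · (5,2)# 2/2 ok · (5,4)# 2/2 ok
Row 6: (6,3)+ 0/1 unhappy · (6,4)# 1/2 unhappy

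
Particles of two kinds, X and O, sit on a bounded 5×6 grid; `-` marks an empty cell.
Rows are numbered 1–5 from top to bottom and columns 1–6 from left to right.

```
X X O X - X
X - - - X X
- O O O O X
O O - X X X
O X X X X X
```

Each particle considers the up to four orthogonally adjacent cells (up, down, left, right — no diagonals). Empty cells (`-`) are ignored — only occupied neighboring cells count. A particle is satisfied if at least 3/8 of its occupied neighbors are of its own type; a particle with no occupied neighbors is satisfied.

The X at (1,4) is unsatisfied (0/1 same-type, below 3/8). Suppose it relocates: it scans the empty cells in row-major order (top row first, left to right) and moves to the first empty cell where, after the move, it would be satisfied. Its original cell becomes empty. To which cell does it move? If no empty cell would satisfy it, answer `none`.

(1,5)

Vacating (1,4). Empty cells in order:
  (1,5): 2/2 same-type → satisfied — stop here.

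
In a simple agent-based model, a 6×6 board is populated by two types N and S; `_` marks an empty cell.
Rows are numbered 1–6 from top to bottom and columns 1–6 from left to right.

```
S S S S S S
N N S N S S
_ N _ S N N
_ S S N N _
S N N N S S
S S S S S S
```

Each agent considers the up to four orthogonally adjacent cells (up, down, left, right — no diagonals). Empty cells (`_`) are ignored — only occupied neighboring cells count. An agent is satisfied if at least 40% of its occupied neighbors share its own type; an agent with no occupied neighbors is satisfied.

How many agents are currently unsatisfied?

6

(1,1)S 1/2 satisfied
(1,2)S 2/3 satisfied
(1,3)S 3/3 satisfied
(1,4)S 2/3 satisfied
(1,5)S 3/3 satisfied
(1,6)S 2/2 satisfied
(2,1)N 1/2 satisfied
(2,2)N 2/4 satisfied
(2,3)S 1/3 not
(2,4)N 0/4 not
(2,5)S 2/4 satisfied
(2,6)S 2/3 satisfied
(3,2)N 1/2 satisfied
(3,4)S 0/3 not
(3,5)N 2/4 satisfied
(3,6)N 1/2 satisfied
(4,2)S 1/3 not
(4,3)S 1/3 not
(4,4)N 2/4 satisfied
(4,5)N 2/3 satisfied
(5,1)S 1/2 satisfied
(5,2)N 1/4 not
(5,3)N 2/4 satisfied
(5,4)N 2/4 satisfied
(5,5)S 2/4 satisfied
(5,6)S 2/2 satisfied
(6,1)S 2/2 satisfied
(6,2)S 2/3 satisfied
(6,3)S 2/3 satisfied
(6,4)S 2/3 satisfied
(6,5)S 3/3 satisfied
(6,6)S 2/2 satisfied
Unsatisfied: (2,3), (2,4), (3,4), (4,2), (4,3), (5,2) — 6 in total.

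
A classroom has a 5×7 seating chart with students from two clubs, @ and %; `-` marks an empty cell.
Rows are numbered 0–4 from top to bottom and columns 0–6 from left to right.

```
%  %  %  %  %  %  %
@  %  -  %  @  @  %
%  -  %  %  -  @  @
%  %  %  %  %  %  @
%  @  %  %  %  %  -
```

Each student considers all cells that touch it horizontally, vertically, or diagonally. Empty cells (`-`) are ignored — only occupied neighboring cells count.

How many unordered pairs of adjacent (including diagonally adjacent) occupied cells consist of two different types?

Scan each occupied cell's neighbors to the right and below (and the two forward diagonals) so each pair is counted once.
Row 0: %(0,0)–%(0,1)= %(0,0)–@(1,0)≠ %(0,0)–%(1,1)= %(0,1)–%(0,2)= %(0,1)–%(1,1)= %(0,1)–@(1,0)≠ %(0,2)–%(0,3)= %(0,2)–%(1,3)= %(0,2)–%(1,1)= %(0,3)–%(0,4)= %(0,3)–%(1,3)= %(0,3)–@(1,4)≠ %(0,4)–%(0,5)= %(0,4)–@(1,4)≠ %(0,4)–@(1,5)≠ %(0,4)–%(1,3)= %(0,5)–%(0,6)= %(0,5)–@(1,5)≠ %(0,5)–%(1,6)= %(0,5)–@(1,4)≠ %(0,6)–%(1,6)= %(0,6)–@(1,5)≠  → 8/22 unlike.
Row 1: @(1,0)–%(1,1)≠ @(1,0)–%(2,0)≠ %(1,1)–%(2,2)= %(1,1)–%(2,0)= %(1,3)–@(1,4)≠ %(1,3)–%(2,3)= %(1,3)–%(2,2)= @(1,4)–@(1,5)= @(1,4)–@(2,5)= @(1,4)–%(2,3)≠ @(1,5)–%(1,6)≠ @(1,5)–@(2,5)= @(1,5)–@(2,6)= %(1,6)–@(2,6)≠ %(1,6)–@(2,5)≠  → 7/15 unlike.
Row 2: %(2,0)–%(3,0)= %(2,0)–%(3,1)= %(2,2)–%(2,3)= %(2,2)–%(3,2)= %(2,2)–%(3,3)= %(2,2)–%(3,1)= %(2,3)–%(3,3)= %(2,3)–%(3,4)= %(2,3)–%(3,2)= @(2,5)–@(2,6)= @(2,5)–%(3,5)≠ @(2,5)–@(3,6)= @(2,5)–%(3,4)≠ @(2,6)–@(3,6)= @(2,6)–%(3,5)≠  → 3/15 unlike.
Row 3: %(3,0)–%(3,1)= %(3,0)–%(4,0)= %(3,0)–@(4,1)≠ %(3,1)–%(3,2)= %(3,1)–@(4,1)≠ %(3,1)–%(4,2)= %(3,1)–%(4,0)= %(3,2)–%(3,3)= %(3,2)–%(4,2)= %(3,2)–%(4,3)= %(3,2)–@(4,1)≠ %(3,3)–%(3,4)= %(3,3)–%(4,3)= %(3,3)–%(4,4)= %(3,3)–%(4,2)= %(3,4)–%(3,5)= %(3,4)–%(4,4)= %(3,4)–%(4,5)= %(3,4)–%(4,3)= %(3,5)–@(3,6)≠ %(3,5)–%(4,5)= %(3,5)–%(4,4)= @(3,6)–%(4,5)≠  → 5/23 unlike.
Row 4: %(4,0)–@(4,1)≠ @(4,1)–%(4,2)≠ %(4,2)–%(4,3)= %(4,3)–%(4,4)= %(4,4)–%(4,5)=  → 2/5 unlike.
Total adjacent occupied pairs: 80; unlike-type pairs: 25.

25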